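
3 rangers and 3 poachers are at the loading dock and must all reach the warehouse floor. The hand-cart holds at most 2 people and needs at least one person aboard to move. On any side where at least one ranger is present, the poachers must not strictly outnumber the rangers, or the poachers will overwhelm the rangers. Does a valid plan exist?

Yes

1. 2 poachers → the warehouse floor.  (the loading dock: 3R 1P; the warehouse floor: 0R 2P)
2. 1 poacher ← the loading dock.  (the loading dock: 3R 2P; the warehouse floor: 0R 1P)
3. 2 poachers → the warehouse floor.  (the loading dock: 3R 0P; the warehouse floor: 0R 3P)
4. 1 poacher ← the loading dock.  (the loading dock: 3R 1P; the warehouse floor: 0R 2P)
5. 2 rangers → the warehouse floor.  (the loading dock: 1R 1P; the warehouse floor: 2R 2P)
6. 1 ranger and 1 poacher ← the loading dock.  (the loading dock: 2R 2P; the warehouse floor: 1R 1P)
7. 2 rangers → the warehouse floor.  (the loading dock: 0R 2P; the warehouse floor: 3R 1P)
8. 1 poacher ← the loading dock.  (the loading dock: 0R 3P; the warehouse floor: 3R 0P)
9. 2 poachers → the warehouse floor.  (the loading dock: 0R 1P; the warehouse floor: 3R 2P)
10. 1 poacher ← the loading dock.  (the loading dock: 0R 2P; the warehouse floor: 3R 1P)
11. 2 poachers → the warehouse floor.  (the loading dock: 0R 0P; the warehouse floor: 3R 3P)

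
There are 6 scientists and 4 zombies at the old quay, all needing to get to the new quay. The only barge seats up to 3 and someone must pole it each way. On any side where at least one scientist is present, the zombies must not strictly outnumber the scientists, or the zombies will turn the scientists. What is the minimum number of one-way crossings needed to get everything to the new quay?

Counting alone: each trip to the new quay takes at most 3 across and each return brings at least 1 back, so after t trips out (and t−1 returns) at most 3t − (t−1) of the 10 are across; that first reaches 10 at t = 5, so at least 9 crossings are needed.
The plan below uses exactly 9 crossings, so it is optimal:
1. 2 zombies → the new quay.  (the old quay: 6S 2Z; the new quay: 0S 2Z)
2. 1 zombie ← the old quay.  (the old quay: 6S 3Z; the new quay: 0S 1Z)
3. 3 zombies → the new quay.  (the old quay: 6S 0Z; the new quay: 0S 4Z)
4. 1 zombie ← the old quay.  (the old quay: 6S 1Z; the new quay: 0S 3Z)
5. 3 scientists → the new quay.  (the old quay: 3S 1Z; the new quay: 3S 3Z)
6. 1 zombie ← the old quay.  (the old quay: 3S 2Z; the new quay: 3S 2Z)
7. 1 scientist and 2 zombies → the new quay.  (the old quay: 2S 0Z; the new quay: 4S 4Z)
8. 1 zombie ← the old quay.  (the old quay: 2S 1Z; the new quay: 4S 3Z)
9. 2 scientists and 1 zombie → the new quay.  (the old quay: 0S 0Z; the new quay: 6S 4Z)

9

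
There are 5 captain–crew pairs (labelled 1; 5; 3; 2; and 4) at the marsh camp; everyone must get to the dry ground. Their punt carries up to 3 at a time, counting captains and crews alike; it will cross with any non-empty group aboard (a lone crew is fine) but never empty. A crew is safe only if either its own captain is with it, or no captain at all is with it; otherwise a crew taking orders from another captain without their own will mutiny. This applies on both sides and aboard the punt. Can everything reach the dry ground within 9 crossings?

Counting alone: each trip to the dry ground takes at most 3 across and each return brings at least 1 back, so after t trips out (and t−1 returns) at most 3t − (t−1) of the 10 are across; that first reaches 10 at t = 5, so at least 9 crossings are needed.
The safety rule pushes this higher. Following every safe sequence of crossings, the most of the 10 that can be at the dry ground as the punt arrives there on crossing 9 is 9 — never all 10.
So the move cannot be finished within 9 crossings. (The shortest complete plan takes 11:)
1. captain 1 and crew 1 cross → the dry ground.
2. captain 1 crosses ← the marsh camp.
3. crew 2, crew 3, and crew 5 cross → the dry ground.
4. crew 1 crosses ← the marsh camp.
5. captain 2, captain 3, and captain 5 cross → the dry ground.
6. captain 5 and crew 5 cross ← the marsh camp.
7. captain 1, captain 4, and captain 5 cross → the dry ground.
8. crew 3 crosses ← the marsh camp.
9. crew 1 and crew 5 cross → the dry ground.
10. crew 1 crosses ← the marsh camp.
11. crew 1, crew 3, and crew 4 cross → the dry ground.

No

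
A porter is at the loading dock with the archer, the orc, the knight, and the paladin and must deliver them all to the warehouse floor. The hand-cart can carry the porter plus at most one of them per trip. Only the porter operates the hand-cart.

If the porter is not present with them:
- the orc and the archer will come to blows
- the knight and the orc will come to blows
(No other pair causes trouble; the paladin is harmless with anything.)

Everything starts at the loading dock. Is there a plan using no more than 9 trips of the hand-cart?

Yes

Yes — this plan uses 9 crossings (≤ 9):
1. Porter goes to the warehouse floor with the orc.  [the loading dock: the archer, the knight, the paladin | the warehouse floor: the orc]
2. Porter goes back to the loading dock alone.  [the loading dock: the archer, the knight, the paladin | the warehouse floor: the orc]
3. Porter goes to the warehouse floor with the archer.  [the loading dock: the knight, the paladin | the warehouse floor: the archer, the orc]
4. Porter goes back to the loading dock with the orc.  [the loading dock: the knight, the orc, the paladin | the warehouse floor: the archer]
5. Porter goes to the warehouse floor with the knight.  [the loading dock: the orc, the paladin | the warehouse floor: the archer, the knight]
6. Porter goes back to the loading dock alone.  [the loading dock: the orc, the paladin | the warehouse floor: the archer, the knight]
7. Porter goes to the warehouse floor with the paladin.  [the loading dock: the orc | the warehouse floor: the archer, the knight, the paladin]
8. Porter goes back to the loading dock alone.  [the loading dock: the orc | the warehouse floor: the archer, the knight, the paladin]
9. Porter goes to the warehouse floor with the orc.  [the loading dock: — | the warehouse floor: the archer, the knight, the orc, the paladin]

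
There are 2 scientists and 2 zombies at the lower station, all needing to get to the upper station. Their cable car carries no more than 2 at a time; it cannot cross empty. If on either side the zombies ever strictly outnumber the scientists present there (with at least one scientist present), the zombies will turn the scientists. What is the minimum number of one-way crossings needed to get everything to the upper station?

5

Counting alone: each trip to the upper station takes at most 2 across and each return brings at least 1 back, so after t trips out (and t−1 returns) at most 2t − (t−1) of the 4 are across; that first reaches 4 at t = 3, so at least 5 crossings are needed.
The plan below uses exactly 5 crossings, so it is optimal:
1. 2 zombies → the upper station.  (the lower station: 2S 0Z; the upper station: 0S 2Z)
2. 1 zombie ← the lower station.  (the lower station: 2S 1Z; the upper station: 0S 1Z)
3. 2 scientists → the upper station.  (the lower station: 0S 1Z; the upper station: 2S 1Z)
4. 1 zombie ← the lower station.  (the lower station: 0S 2Z; the upper station: 2S 0Z)
5. 2 zombies → the upper station.  (the lower station: 0S 0Z; the upper station: 2S 2Z)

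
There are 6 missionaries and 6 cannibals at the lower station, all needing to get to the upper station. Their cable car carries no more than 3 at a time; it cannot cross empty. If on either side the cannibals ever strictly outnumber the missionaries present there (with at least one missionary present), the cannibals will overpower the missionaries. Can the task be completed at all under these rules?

Following every safe sequence of crossings from the start, the most of the 12 that can be at the upper station as the cable car arrives there on crossings 1, 3, 5 is 3, 5, 6 respectively; the best ever achieved is 6 of 12.
From crossing 7 on, no configuration arises that was not already reachable earlier: only 17 distinct safe configurations (who is on which side, and where the cable car is) can ever be reached, none of them has everyone across, and every continuation just revisits them. They are: 0 missionaries + 0 cannibals across (cable car back at the start); 0 missionaries + 1 cannibal across (cable car there); 0 missionaries + 1 cannibal across (cable car back at the start); 0 missionaries + 2 cannibals across (cable car there); 0 missionaries + 2 cannibals across (cable car back at the start); 0 missionaries + 3 cannibals across (cable car there); 0 missionaries + 3 cannibals across (cable car back at the start); 0 missionaries + 4 cannibals across (cable car there); 0 missionaries + 4 cannibals across (cable car back at the start); 0 missionaries + 5 cannibals across (cable car there); 0 missionaries + 5 cannibals across (cable car back at the start); 0 missionaries + 6 cannibals across (cable car there); 1 missionary + 1 cannibal across (cable car there); 1 missionary + 1 cannibal across (cable car back at the start); 2 missionaries + 2 cannibals across (cable car there); 2 missionaries + 2 cannibals across (cable car back at the start); 3 missionaries + 3 cannibals across (cable car there). So no valid plan exists.

No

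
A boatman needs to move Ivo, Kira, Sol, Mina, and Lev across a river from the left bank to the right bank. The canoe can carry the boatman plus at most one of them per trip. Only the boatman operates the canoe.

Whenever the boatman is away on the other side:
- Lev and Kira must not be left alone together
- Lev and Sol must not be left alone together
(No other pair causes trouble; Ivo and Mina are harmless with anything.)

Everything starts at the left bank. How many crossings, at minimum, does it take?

11

Counting alone: the boatman can take at most 1 across per trip to the right bank, so moving all 5 needs at least 5 loaded trips out, with a return between consecutive ones — at least 9 crossings.
The safety rule pushes this higher. Following every safe sequence of crossings, the most of the 5 that can be at the right bank as the canoe arrives there on crossing 9 is 4 — never all 5.
So no plan with fewer than 11 crossings exists, and this one achieves 11:
1. Boatman goes to the right bank with Lev.  [the left bank: Ivo, Kira, Mina, Sol | the right bank: Lev]
2. Boatman goes back to the left bank alone.  [the left bank: Ivo, Kira, Mina, Sol | the right bank: Lev]
3. Boatman goes to the right bank with Ivo.  [the left bank: Kira, Mina, Sol | the right bank: Ivo, Lev]
4. Boatman goes back to the left bank alone.  [the left bank: Kira, Mina, Sol | the right bank: Ivo, Lev]
5. Boatman goes to the right bank with Kira.  [the left bank: Mina, Sol | the right bank: Ivo, Kira, Lev]
6. Boatman goes back to the left bank with Lev.  [the left bank: Lev, Mina, Sol | the right bank: Ivo, Kira]
7. Boatman goes to the right bank with Sol.  [the left bank: Lev, Mina | the right bank: Ivo, Kira, Sol]
8. Boatman goes back to the left bank alone.  [the left bank: Lev, Mina | the right bank: Ivo, Kira, Sol]
9. Boatman goes to the right bank with Mina.  [the left bank: Lev | the right bank: Ivo, Kira, Mina, Sol]
10. Boatman goes back to the left bank alone.  [the left bank: Lev | the right bank: Ivo, Kira, Mina, Sol]
11. Boatman goes to the right bank with Lev.  [the left bank: — | the right bank: Ivo, Kira, Lev, Mina, Sol]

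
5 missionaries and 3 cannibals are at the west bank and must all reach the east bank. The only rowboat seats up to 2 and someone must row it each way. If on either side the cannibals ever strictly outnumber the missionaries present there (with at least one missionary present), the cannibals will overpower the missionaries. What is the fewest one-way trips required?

Counting alone: each trip to the east bank takes at most 2 across and each return brings at least 1 back, so after t trips out (and t−1 returns) at most 2t − (t−1) of the 8 are across; that first reaches 8 at t = 7, so at least 13 crossings are needed.
The plan below uses exactly 13 crossings, so it is optimal:
1. 2 cannibals → the east bank.  (the west bank: 5M 1C; the east bank: 0M 2C)
2. 1 cannibal ← the west bank.  (the west bank: 5M 2C; the east bank: 0M 1C)
3. 2 cannibals → the east bank.  (the west bank: 5M 0C; the east bank: 0M 3C)
4. 1 cannibal ← the west bank.  (the west bank: 5M 1C; the east bank: 0M 2C)
5. 2 missionaries → the east bank.  (the west bank: 3M 1C; the east bank: 2M 2C)
6. 1 cannibal ← the west bank.  (the west bank: 3M 2C; the east bank: 2M 1C)
7. 1 missionary and 1 cannibal → the east bank.  (the west bank: 2M 1C; the east bank: 3M 2C)
8. 1 cannibal ← the west bank.  (the west bank: 2M 2C; the east bank: 3M 1C)
9. 2 cannibals → the east bank.  (the west bank: 2M 0C; the east bank: 3M 3C)
10. 1 cannibal ← the west bank.  (the west bank: 2M 1C; the east bank: 3M 2C)
11. 1 missionary and 1 cannibal → the east bank.  (the west bank: 1M 0C; the east bank: 4M 3C)
12. 1 cannibal ← the west bank.  (the west bank: 1M 1C; the east bank: 4M 2C)
13. 1 missionary and 1 cannibal → the east bank.  (the west bank: 0M 0C; the east bank: 5M 3C)

13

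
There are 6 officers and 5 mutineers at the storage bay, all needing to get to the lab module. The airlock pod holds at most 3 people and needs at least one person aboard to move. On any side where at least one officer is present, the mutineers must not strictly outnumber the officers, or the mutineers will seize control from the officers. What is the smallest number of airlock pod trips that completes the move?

Counting alone: each trip to the lab module takes at most 3 across and each return brings at least 1 back, so after t trips out (and t−1 returns) at most 3t − (t−1) of the 11 are across; that first reaches 11 at t = 5, so at least 9 crossings are needed.
The plan below uses exactly 9 crossings, so it is optimal:
1. 3 mutineers → the lab module.  (the storage bay: 6O 2M; the lab module: 0O 3M)
2. 1 mutineer ← the storage bay.  (the storage bay: 6O 3M; the lab module: 0O 2M)
3. 3 officers → the lab module.  (the storage bay: 3O 3M; the lab module: 3O 2M)
4. 1 officer ← the storage bay.  (the storage bay: 4O 3M; the lab module: 2O 2M)
5. 2 officers and 1 mutineer → the lab module.  (the storage bay: 2O 2M; the lab module: 4O 3M)
6. 1 officer ← the storage bay.  (the storage bay: 3O 2M; the lab module: 3O 3M)
7. 2 officers and 1 mutineer → the lab module.  (the storage bay: 1O 1M; the lab module: 5O 4M)
8. 1 officer ← the storage bay.  (the storage bay: 2O 1M; the lab module: 4O 4M)
9. 2 officers and 1 mutineer → the lab module.  (the storage bay: 0O 0M; the lab module: 6O 5M)

9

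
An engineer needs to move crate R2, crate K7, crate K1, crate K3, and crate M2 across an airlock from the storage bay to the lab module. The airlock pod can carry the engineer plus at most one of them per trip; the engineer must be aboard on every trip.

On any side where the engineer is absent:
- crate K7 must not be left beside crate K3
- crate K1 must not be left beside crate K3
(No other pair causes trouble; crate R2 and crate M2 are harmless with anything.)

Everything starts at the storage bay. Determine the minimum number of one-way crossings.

Counting alone: the engineer can take at most 1 across per trip to the lab module, so moving all 5 needs at least 5 loaded trips out, with a return between consecutive ones — at least 9 crossings.
The safety rule pushes this higher. Following every safe sequence of crossings, the most of the 5 that can be at the lab module as the airlock pod arrives there on crossing 9 is 4 — never all 5.
So no plan with fewer than 11 crossings exists, and this one achieves 11:
1. Engineer goes to the lab module with crate K3.
2. Engineer goes back to the storage bay alone.
3. Engineer goes to the lab module with crate R2.
4. Engineer goes back to the storage bay alone.
5. Engineer goes to the lab module with crate K7.
6. Engineer goes back to the storage bay with crate K3.
7. Engineer goes to the lab module with crate K1.
8. Engineer goes back to the storage bay alone.
9. Engineer goes to the lab module with crate M2.
10. Engineer goes back to the storage bay alone.
11. Engineer goes to the lab module with crate K3.

11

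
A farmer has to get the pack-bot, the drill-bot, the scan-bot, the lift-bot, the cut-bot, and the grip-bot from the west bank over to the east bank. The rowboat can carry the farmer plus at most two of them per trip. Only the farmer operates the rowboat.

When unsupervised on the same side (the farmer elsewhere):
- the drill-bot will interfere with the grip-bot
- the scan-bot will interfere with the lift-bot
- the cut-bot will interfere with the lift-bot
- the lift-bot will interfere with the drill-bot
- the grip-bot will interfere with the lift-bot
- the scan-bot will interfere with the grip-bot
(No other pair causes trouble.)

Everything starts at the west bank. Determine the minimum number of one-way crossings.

Counting alone: the farmer can take at most 2 across per trip to the east bank, so moving all 6 needs at least 3 loaded trips out, with a return between consecutive ones — at least 5 crossings.
The safety rule pushes this higher. Following every safe sequence of crossings, the most of the 6 that can be at the east bank as the rowboat arrives there on crossings 5, 7 is 4, 5 respectively — never all 6.
So no plan with fewer than 9 crossings exists, and this one achieves 9:
1. Farmer goes to the east bank with the grip-bot and the lift-bot.  [the west bank: the cut-bot, the drill-bot, the pack-bot, the scan-bot | the east bank: the grip-bot, the lift-bot]
2. Farmer goes back to the west bank with the lift-bot.  [the west bank: the cut-bot, the drill-bot, the lift-bot, the pack-bot, the scan-bot | the east bank: the grip-bot]
3. Farmer goes to the east bank with the lift-bot and the pack-bot.  [the west bank: the cut-bot, the drill-bot, the scan-bot | the east bank: the grip-bot, the lift-bot, the pack-bot]
4. Farmer goes back to the west bank with the lift-bot.  [the west bank: the cut-bot, the drill-bot, the lift-bot, the scan-bot | the east bank: the grip-bot, the pack-bot]
5. Farmer goes to the east bank with the cut-bot and the lift-bot.  [the west bank: the drill-bot, the scan-bot | the east bank: the cut-bot, the grip-bot, the lift-bot, the pack-bot]
6. Farmer goes back to the west bank with the lift-bot.  [the west bank: the drill-bot, the lift-bot, the scan-bot | the east bank: the cut-bot, the grip-bot, the pack-bot]
7. Farmer goes to the east bank with the drill-bot and the scan-bot.  [the west bank: the lift-bot | the east bank: the cut-bot, the drill-bot, the grip-bot, the pack-bot, the scan-bot]
8. Farmer goes back to the west bank with the grip-bot.  [the west bank: the grip-bot, the lift-bot | the east bank: the cut-bot, the drill-bot, the pack-bot, the scan-bot]
9. Farmer goes to the east bank with the grip-bot and the lift-bot.  [the west bank: — | the east bank: the cut-bot, the drill-bot, the grip-bot, the lift-bot, the pack-bot, the scan-bot]

9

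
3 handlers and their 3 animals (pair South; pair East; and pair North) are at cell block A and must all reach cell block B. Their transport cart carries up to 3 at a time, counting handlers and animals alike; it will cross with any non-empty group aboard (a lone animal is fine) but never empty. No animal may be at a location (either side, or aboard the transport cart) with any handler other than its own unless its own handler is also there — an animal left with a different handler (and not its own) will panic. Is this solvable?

Yes

1. animal South and handler South cross → cell block B.
2. handler South crosses ← cell block A.
3. handler East, handler North, and handler South cross → cell block B.
4. animal South crosses ← cell block A.
5. animal East, animal North, and animal South cross → cell block B.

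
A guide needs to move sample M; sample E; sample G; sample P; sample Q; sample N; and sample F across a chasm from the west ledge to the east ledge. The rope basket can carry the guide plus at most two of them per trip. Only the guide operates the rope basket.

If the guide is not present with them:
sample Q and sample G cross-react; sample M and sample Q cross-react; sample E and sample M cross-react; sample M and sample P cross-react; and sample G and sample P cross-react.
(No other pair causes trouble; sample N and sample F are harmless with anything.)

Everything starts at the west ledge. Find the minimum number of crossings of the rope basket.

9

Counting alone: the guide can take at most 2 across per trip to the east ledge, so moving all 7 needs at least 4 loaded trips out, with a return between consecutive ones — at least 7 crossings.
The safety rule pushes this higher. Following every safe sequence of crossings, the most of the 7 that can be at the east ledge as the rope basket arrives there on crossing 7 is 6 — never all 7.
So no plan with fewer than 9 crossings exists, and this one achieves 9:
1. Guide goes to the east ledge with sample G and sample M.  [the west ledge: sample E, sample F, sample N, sample P, sample Q | the east ledge: sample G, sample M]
2. Guide goes back to the west ledge alone.  [the west ledge: sample E, sample F, sample N, sample P, sample Q | the east ledge: sample G, sample M]
3. Guide goes to the east ledge with sample E.  [the west ledge: sample F, sample N, sample P, sample Q | the east ledge: sample E, sample G, sample M]
4. Guide goes back to the west ledge with sample M.  [the west ledge: sample F, sample M, sample N, sample P, sample Q | the east ledge: sample E, sample G]
5. Guide goes to the east ledge with sample P and sample Q.  [the west ledge: sample F, sample M, sample N | the east ledge: sample E, sample G, sample P, sample Q]
6. Guide goes back to the west ledge with sample G.  [the west ledge: sample F, sample G, sample M, sample N | the east ledge: sample E, sample P, sample Q]
7. Guide goes to the east ledge with sample F and sample N.  [the west ledge: sample G, sample M | the east ledge: sample E, sample F, sample N, sample P, sample Q]
8. Guide goes back to the west ledge alone.  [the west ledge: sample G, sample M | the east ledge: sample E, sample F, sample N, sample P, sample Q]
9. Guide goes to the east ledge with sample G and sample M.  [the west ledge: — | the east ledge: sample E, sample F, sample G, sample M, sample N, sample P, sample Q]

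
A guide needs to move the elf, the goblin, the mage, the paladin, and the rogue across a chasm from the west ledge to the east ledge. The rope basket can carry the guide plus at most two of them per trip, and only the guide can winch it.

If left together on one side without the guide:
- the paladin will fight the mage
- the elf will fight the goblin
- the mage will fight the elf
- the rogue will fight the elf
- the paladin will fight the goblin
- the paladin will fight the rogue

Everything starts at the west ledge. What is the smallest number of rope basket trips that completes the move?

Counting alone: the guide can take at most 2 across per trip to the east ledge, so moving all 5 needs at least 3 loaded trips out, with a return between consecutive ones — at least 5 crossings.
The safety rule pushes this higher. Following every safe sequence of crossings, the most of the 5 that can be at the east ledge as the rope basket arrives there on crossing 5 is 4 — never all 5.
So no plan with fewer than 7 crossings exists, and this one achieves 7:
1. Guide goes to the east ledge with the elf and the paladin.  [the west ledge: the goblin, the mage, the rogue | the east ledge: the elf, the paladin]
2. Guide goes back to the west ledge alone.  [the west ledge: the goblin, the mage, the rogue | the east ledge: the elf, the paladin]
3. Guide goes to the east ledge with the goblin.  [the west ledge: the mage, the rogue | the east ledge: the elf, the goblin, the paladin]
4. Guide goes back to the west ledge with the elf and the paladin.  [the west ledge: the elf, the mage, the paladin, the rogue | the east ledge: the goblin]
5. Guide goes to the east ledge with the mage and the rogue.  [the west ledge: the elf, the paladin | the east ledge: the goblin, the mage, the rogue]
6. Guide goes back to the west ledge alone.  [the west ledge: the elf, the paladin | the east ledge: the goblin, the mage, the rogue]
7. Guide goes to the east ledge with the elf and the paladin.  [the west ledge: — | the east ledge: the elf, the goblin, the mage, the paladin, the rogue]

7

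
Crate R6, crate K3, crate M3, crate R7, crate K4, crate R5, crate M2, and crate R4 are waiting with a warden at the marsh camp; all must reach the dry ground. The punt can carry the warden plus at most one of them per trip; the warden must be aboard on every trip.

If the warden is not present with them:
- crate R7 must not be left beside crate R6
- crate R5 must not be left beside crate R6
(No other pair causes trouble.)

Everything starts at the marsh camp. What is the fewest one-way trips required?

Counting alone: the warden can take at most 1 across per trip to the dry ground, so moving all 8 needs at least 8 loaded trips out, with a return between consecutive ones — at least 15 crossings.
The safety rule pushes this higher. Following every safe sequence of crossings, the most of the 8 that can be at the dry ground as the punt arrives there on crossing 15 is 7 — never all 8.
So no plan with fewer than 17 crossings exists, and this one achieves 17:
1. Warden goes to the dry ground with crate R6.
2. Warden goes back to the marsh camp alone.
3. Warden goes to the dry ground with crate K3.
4. Warden goes back to the marsh camp alone.
5. Warden goes to the dry ground with crate M3.
6. Warden goes back to the marsh camp alone.
7. Warden goes to the dry ground with crate R7.
8. Warden goes back to the marsh camp with crate R6.
9. Warden goes to the dry ground with crate R5.
10. Warden goes back to the marsh camp alone.
11. Warden goes to the dry ground with crate K4.
12. Warden goes back to the marsh camp alone.
13. Warden goes to the dry ground with crate M2.
14. Warden goes back to the marsh camp alone.
15. Warden goes to the dry ground with crate R4.
16. Warden goes back to the marsh camp alone.
17. Warden goes to the dry ground with crate R6.

17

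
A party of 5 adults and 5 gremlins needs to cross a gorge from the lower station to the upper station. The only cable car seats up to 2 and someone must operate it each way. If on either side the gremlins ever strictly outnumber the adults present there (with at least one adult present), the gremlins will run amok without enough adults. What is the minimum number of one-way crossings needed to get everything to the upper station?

impossible

Following every safe sequence of crossings from the start, the most of the 10 that can be at the upper station as the cable car arrives there on crossings 1, 3, 5, 7 is 2, 3, 4, 5 respectively; the best ever achieved is 5 of 10.
From crossing 9 on, no configuration arises that was not already reachable earlier: only 13 distinct safe configurations (who is on which side, and where the cable car is) can ever be reached, none of them has everyone across, and every continuation just revisits them. They are: 0 adults + 0 gremlins across (cable car back at the start); 0 adults + 1 gremlin across (cable car there); 0 adults + 1 gremlin across (cable car back at the start); 0 adults + 2 gremlins across (cable car there); 0 adults + 2 gremlins across (cable car back at the start); 0 adults + 3 gremlins across (cable car there); 0 adults + 3 gremlins across (cable car back at the start); 0 adults + 4 gremlins across (cable car there); 0 adults + 4 gremlins across (cable car back at the start); 0 adults + 5 gremlins across (cable car there); 1 adult + 1 gremlin across (cable car there); 1 adult + 1 gremlin across (cable car back at the start); 2 adults + 2 gremlins across (cable car there). So no valid plan exists.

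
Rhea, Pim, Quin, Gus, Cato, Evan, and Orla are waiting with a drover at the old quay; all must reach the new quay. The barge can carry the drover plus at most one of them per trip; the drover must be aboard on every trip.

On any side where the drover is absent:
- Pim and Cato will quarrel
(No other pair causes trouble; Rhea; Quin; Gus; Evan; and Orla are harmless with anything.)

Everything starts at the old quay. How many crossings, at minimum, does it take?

Counting alone: the drover can take at most 1 across per trip to the new quay, so moving all 7 needs at least 7 loaded trips out, with a return between consecutive ones — at least 13 crossings.
The plan below uses exactly 13 crossings, so it is optimal:
1. Drover goes to the new quay with Pim.
2. Drover goes back to the old quay alone.
3. Drover goes to the new quay with Rhea.
4. Drover goes back to the old quay alone.
5. Drover goes to the new quay with Quin.
6. Drover goes back to the old quay alone.
7. Drover goes to the new quay with Gus.
8. Drover goes back to the old quay alone.
9. Drover goes to the new quay with Evan.
10. Drover goes back to the old quay alone.
11. Drover goes to the new quay with Orla.
12. Drover goes back to the old quay alone.
13. Drover goes to the new quay with Cato.

13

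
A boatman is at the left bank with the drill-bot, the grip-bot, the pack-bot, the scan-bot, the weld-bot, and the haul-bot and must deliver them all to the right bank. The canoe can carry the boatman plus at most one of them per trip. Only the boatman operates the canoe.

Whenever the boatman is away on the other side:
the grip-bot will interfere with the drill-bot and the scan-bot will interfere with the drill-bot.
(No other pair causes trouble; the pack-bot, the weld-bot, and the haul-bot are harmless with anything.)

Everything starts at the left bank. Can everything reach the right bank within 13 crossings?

Yes

Yes — this plan uses 13 crossings (≤ 13):
1. Boatman goes to the right bank with the drill-bot.  [the left bank: the grip-bot, the haul-bot, the pack-bot, the scan-bot, the weld-bot | the right bank: the drill-bot]
2. Boatman goes back to the left bank alone.  [the left bank: the grip-bot, the haul-bot, the pack-bot, the scan-bot, the weld-bot | the right bank: the drill-bot]
3. Boatman goes to the right bank with the grip-bot.  [the left bank: the haul-bot, the pack-bot, the scan-bot, the weld-bot | the right bank: the drill-bot, the grip-bot]
4. Boatman goes back to the left bank with the drill-bot.  [the left bank: the drill-bot, the haul-bot, the pack-bot, the scan-bot, the weld-bot | the right bank: the grip-bot]
5. Boatman goes to the right bank with the scan-bot.  [the left bank: the drill-bot, the haul-bot, the pack-bot, the weld-bot | the right bank: the grip-bot, the scan-bot]
6. Boatman goes back to the left bank alone.  [the left bank: the drill-bot, the haul-bot, the pack-bot, the weld-bot | the right bank: the grip-bot, the scan-bot]
7. Boatman goes to the right bank with the pack-bot.  [the left bank: the drill-bot, the haul-bot, the weld-bot | the right bank: the grip-bot, the pack-bot, the scan-bot]
8. Boatman goes back to the left bank alone.  [the left bank: the drill-bot, the haul-bot, the weld-bot | the right bank: the grip-bot, the pack-bot, the scan-bot]
9. Boatman goes to the right bank with the weld-bot.  [the left bank: the drill-bot, the haul-bot | the right bank: the grip-bot, the pack-bot, the scan-bot, the weld-bot]
10. Boatman goes back to the left bank alone.  [the left bank: the drill-bot, the haul-bot | the right bank: the grip-bot, the pack-bot, the scan-bot, the weld-bot]
11. Boatman goes to the right bank with the haul-bot.  [the left bank: the drill-bot | the right bank: the grip-bot, the haul-bot, the pack-bot, the scan-bot, the weld-bot]
12. Boatman goes back to the left bank alone.  [the left bank: the drill-bot | the right bank: the grip-bot, the haul-bot, the pack-bot, the scan-bot, the weld-bot]
13. Boatman goes to the right bank with the drill-bot.  [the left bank: — | the right bank: the drill-bot, the grip-bot, the haul-bot, the pack-bot, the scan-bot, the weld-bot]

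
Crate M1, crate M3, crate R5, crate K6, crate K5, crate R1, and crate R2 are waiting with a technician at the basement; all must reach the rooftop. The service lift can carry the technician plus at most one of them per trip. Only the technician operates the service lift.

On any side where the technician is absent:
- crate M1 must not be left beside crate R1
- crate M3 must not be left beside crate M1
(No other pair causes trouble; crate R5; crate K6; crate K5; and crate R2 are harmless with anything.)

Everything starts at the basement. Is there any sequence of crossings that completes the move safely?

Yes

1. Technician goes to the rooftop with crate M1.
2. Technician goes back to the basement alone.
3. Technician goes to the rooftop with crate M3.
4. Technician goes back to the basement with crate M1.
5. Technician goes to the rooftop with crate R1.
6. Technician goes back to the basement alone.
7. Technician goes to the rooftop with crate R5.
8. Technician goes back to the basement alone.
9. Technician goes to the rooftop with crate K6.
10. Technician goes back to the basement alone.
11. Technician goes to the rooftop with crate K5.
12. Technician goes back to the basement alone.
13. Technician goes to the rooftop with crate R2.
14. Technician goes back to the basement alone.
15. Technician goes to the rooftop with crate M1.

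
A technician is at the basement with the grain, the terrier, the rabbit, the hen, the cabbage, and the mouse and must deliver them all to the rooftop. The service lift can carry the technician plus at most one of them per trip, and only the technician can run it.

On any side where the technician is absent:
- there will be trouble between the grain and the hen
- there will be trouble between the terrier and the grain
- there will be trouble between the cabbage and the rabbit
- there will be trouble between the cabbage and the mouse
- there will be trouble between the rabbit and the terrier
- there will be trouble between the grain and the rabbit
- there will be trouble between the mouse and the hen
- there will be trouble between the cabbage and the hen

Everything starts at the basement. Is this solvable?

No

Whatever the first load, the items left behind include a forbidden pair without the technician. No opening move is safe, so no plan exists.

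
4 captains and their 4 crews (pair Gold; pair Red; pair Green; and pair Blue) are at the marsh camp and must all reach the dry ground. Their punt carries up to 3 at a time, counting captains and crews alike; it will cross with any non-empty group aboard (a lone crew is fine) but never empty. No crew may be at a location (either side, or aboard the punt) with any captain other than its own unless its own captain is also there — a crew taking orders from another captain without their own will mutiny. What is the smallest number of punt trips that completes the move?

9

Counting alone: each trip to the dry ground takes at most 3 across and each return brings at least 1 back, so after t trips out (and t−1 returns) at most 3t − (t−1) of the 8 are across; that first reaches 8 at t = 4, so at least 7 crossings are needed.
The safety rule pushes this higher. Following every safe sequence of crossings, the most of the 8 that can be at the dry ground as the punt arrives there on crossing 7 is 7 — never all 8.
So no plan with fewer than 9 crossings exists, and this one achieves 9:
1. captain Gold and crew Gold cross → the dry ground.
2. captain Gold crosses ← the marsh camp.
3. captain Gold, captain Red, and crew Red cross → the dry ground.
4. captain Gold and crew Gold cross ← the marsh camp.
5. captain Blue, captain Gold, and captain Green cross → the dry ground.
6. crew Red crosses ← the marsh camp.
7. crew Gold and crew Red cross → the dry ground.
8. crew Gold crosses ← the marsh camp.
9. crew Blue, crew Gold, and crew Green cross → the dry ground.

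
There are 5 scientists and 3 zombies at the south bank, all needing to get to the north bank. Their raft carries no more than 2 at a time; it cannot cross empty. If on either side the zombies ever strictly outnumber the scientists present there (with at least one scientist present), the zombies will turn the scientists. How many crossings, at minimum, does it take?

13

Counting alone: each trip to the north bank takes at most 2 across and each return brings at least 1 back, so after t trips out (and t−1 returns) at most 2t − (t−1) of the 8 are across; that first reaches 8 at t = 7, so at least 13 crossings are needed.
The plan below uses exactly 13 crossings, so it is optimal:
1. 2 zombies → the north bank.  (the south bank: 5S 1Z; the north bank: 0S 2Z)
2. 1 zombie ← the south bank.  (the south bank: 5S 2Z; the north bank: 0S 1Z)
3. 2 zombies → the north bank.  (the south bank: 5S 0Z; the north bank: 0S 3Z)
4. 1 zombie ← the south bank.  (the south bank: 5S 1Z; the north bank: 0S 2Z)
5. 2 scientists → the north bank.  (the south bank: 3S 1Z; the north bank: 2S 2Z)
6. 1 zombie ← the south bank.  (the south bank: 3S 2Z; the north bank: 2S 1Z)
7. 1 scientist and 1 zombie → the north bank.  (the south bank: 2S 1Z; the north bank: 3S 2Z)
8. 1 zombie ← the south bank.  (the south bank: 2S 2Z; the north bank: 3S 1Z)
9. 2 zombies → the north bank.  (the south bank: 2S 0Z; the north bank: 3S 3Z)
10. 1 zombie ← the south bank.  (the south bank: 2S 1Z; the north bank: 3S 2Z)
11. 1 scientist and 1 zombie → the north bank.  (the south bank: 1S 0Z; the north bank: 4S 3Z)
12. 1 zombie ← the south bank.  (the south bank: 1S 1Z; the north bank: 4S 2Z)
13. 1 scientist and 1 zombie → the north bank.  (the south bank: 0S 0Z; the north bank: 5S 3Z)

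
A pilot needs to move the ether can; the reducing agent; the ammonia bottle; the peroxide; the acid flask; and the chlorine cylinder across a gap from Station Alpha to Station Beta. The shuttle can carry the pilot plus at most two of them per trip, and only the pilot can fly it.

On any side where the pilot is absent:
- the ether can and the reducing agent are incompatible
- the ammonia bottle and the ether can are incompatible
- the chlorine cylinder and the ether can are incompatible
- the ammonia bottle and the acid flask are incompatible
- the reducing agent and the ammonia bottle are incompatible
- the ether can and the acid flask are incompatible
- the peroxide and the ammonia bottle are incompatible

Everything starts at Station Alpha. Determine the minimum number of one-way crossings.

9

Counting alone: the pilot can take at most 2 across per trip to Station Beta, so moving all 6 needs at least 3 loaded trips out, with a return between consecutive ones — at least 5 crossings.
The safety rule pushes this higher. Following every safe sequence of crossings, the most of the 6 that can be at Station Beta as the shuttle arrives there on crossings 5, 7 is 4, 5 respectively — never all 6.
So no plan with fewer than 9 crossings exists, and this one achieves 9:
1. Pilot goes to Station Beta with the ammonia bottle and the ether can.
2. Pilot goes back to Station Alpha with the ether can.
3. Pilot goes to Station Beta with the ether can and the peroxide.
4. Pilot goes back to Station Alpha with the ammonia bottle.
5. Pilot goes to Station Beta with the acid flask and the reducing agent.
6. Pilot goes back to Station Alpha with the ether can.
7. Pilot goes to Station Beta with the chlorine cylinder and the ether can.
8. Pilot goes back to Station Alpha with the ether can.
9. Pilot goes to Station Beta with the ammonia bottle and the ether can.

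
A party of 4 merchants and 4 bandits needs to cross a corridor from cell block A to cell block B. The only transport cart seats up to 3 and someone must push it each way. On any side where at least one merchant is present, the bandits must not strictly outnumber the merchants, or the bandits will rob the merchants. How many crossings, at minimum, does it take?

9

Counting alone: each trip to cell block B takes at most 3 across and each return brings at least 1 back, so after t trips out (and t−1 returns) at most 3t − (t−1) of the 8 are across; that first reaches 8 at t = 4, so at least 7 crossings are needed.
The safety rule pushes this higher. Following every safe sequence of crossings, the most of the 8 that can be at cell block B as the transport cart arrives there on crossing 7 is 7 — never all 8.
So no plan with fewer than 9 crossings exists, and this one achieves 9:
1. 2 bandits → cell block B.  (cell block A: 4M 2B; cell block B: 0M 2B)
2. 1 bandit ← cell block A.  (cell block A: 4M 3B; cell block B: 0M 1B)
3. 3 bandits → cell block B.  (cell block A: 4M 0B; cell block B: 0M 4B)
4. 1 bandit ← cell block A.  (cell block A: 4M 1B; cell block B: 0M 3B)
5. 3 merchants → cell block B.  (cell block A: 1M 1B; cell block B: 3M 3B)
6. 1 merchant and 1 bandit ← cell block A.  (cell block A: 2M 2B; cell block B: 2M 2B)
7. 2 merchants → cell block B.  (cell block A: 0M 2B; cell block B: 4M 2B)
8. 1 bandit ← cell block A.  (cell block A: 0M 3B; cell block B: 4M 1B)
9. 3 bandits → cell block B.  (cell block A: 0M 0B; cell block B: 4M 4B)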